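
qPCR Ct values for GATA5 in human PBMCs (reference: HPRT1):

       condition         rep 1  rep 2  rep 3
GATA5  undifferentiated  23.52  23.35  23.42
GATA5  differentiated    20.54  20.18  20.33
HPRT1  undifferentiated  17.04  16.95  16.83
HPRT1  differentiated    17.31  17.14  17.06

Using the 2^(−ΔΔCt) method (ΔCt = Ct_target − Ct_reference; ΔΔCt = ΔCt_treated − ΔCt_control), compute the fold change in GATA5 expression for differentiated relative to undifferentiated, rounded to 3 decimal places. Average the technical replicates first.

Mean Ct: GATA5 undifferentiated 23.430; GATA5 differentiated 20.350; HPRT1 undifferentiated 16.940; HPRT1 differentiated 17.170
ΔCt(undifferentiated) = 23.430 − 16.940 = 6.490
ΔCt(differentiated) = 20.350 − 17.170 = 3.180
ΔΔCt = 3.180 − 6.490 = -3.310
Fold change = 2^(−(-3.310)) = 2^3.310 = 9.9177

9.918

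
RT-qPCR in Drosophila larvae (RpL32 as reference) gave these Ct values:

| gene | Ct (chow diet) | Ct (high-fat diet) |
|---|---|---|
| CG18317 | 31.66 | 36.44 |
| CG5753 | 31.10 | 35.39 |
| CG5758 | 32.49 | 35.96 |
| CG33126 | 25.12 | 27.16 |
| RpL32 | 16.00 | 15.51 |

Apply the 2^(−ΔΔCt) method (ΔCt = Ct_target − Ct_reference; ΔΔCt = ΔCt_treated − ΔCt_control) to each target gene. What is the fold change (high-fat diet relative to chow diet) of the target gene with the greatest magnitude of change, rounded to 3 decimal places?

0.026

CG18317: ΔΔCt = (36.44−15.51) − (31.66−16.00) = 20.93 − 15.66 = 5.27; fold change = 2^-5.27 = 0.026
CG5753: ΔΔCt = (35.39−15.51) − (31.10−16.00) = 19.88 − 15.10 = 4.78; fold change = 2^-4.78 = 0.036
CG5758: ΔΔCt = (35.96−15.51) − (32.49−16.00) = 20.45 − 16.49 = 3.96; fold change = 2^-3.96 = 0.064
CG33126: ΔΔCt = (27.16−15.51) − (25.12−16.00) = 11.65 − 9.12 = 2.53; fold change = 2^-2.53 = 0.173
CG18317 has the largest |ΔΔCt| = 5.27.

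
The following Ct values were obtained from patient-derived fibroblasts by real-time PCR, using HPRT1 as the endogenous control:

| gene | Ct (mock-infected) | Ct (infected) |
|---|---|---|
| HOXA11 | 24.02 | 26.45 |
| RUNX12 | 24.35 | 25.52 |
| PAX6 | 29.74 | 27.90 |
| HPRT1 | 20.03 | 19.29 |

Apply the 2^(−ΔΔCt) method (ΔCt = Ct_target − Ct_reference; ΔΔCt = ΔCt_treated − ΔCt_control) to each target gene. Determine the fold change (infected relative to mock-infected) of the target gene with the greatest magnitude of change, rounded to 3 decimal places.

HOXA11: ΔΔCt = (26.45−19.29) − (24.02−20.03) = 7.16 − 3.99 = 3.17; fold change = 2^-3.17 = 0.111
RUNX12: ΔΔCt = (25.52−19.29) − (24.35−20.03) = 6.23 − 4.32 = 1.91; fold change = 2^-1.91 = 0.266
PAX6: ΔΔCt = (27.90−19.29) − (29.74−20.03) = 8.61 − 9.71 = -1.10; fold change = 2^1.10 = 2.144
HOXA11 has the largest |ΔΔCt| = 3.17.

0.111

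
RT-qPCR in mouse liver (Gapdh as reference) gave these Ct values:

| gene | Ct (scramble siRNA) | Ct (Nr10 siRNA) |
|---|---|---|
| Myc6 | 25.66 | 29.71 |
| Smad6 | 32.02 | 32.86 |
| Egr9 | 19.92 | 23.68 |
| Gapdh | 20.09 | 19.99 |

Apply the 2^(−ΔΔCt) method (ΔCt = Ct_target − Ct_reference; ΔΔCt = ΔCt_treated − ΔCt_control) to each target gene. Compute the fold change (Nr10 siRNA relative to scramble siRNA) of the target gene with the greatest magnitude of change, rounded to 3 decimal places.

Myc6: ΔΔCt = (29.71−19.99) − (25.66−20.09) = 9.72 − 5.57 = 4.15; fold change = 2^-4.15 = 0.056
Smad6: ΔΔCt = (32.86−19.99) − (32.02−20.09) = 12.87 − 11.93 = 0.94; fold change = 2^-0.94 = 0.521
Egr9: ΔΔCt = (23.68−19.99) − (19.92−20.09) = 3.69 − (-0.17) = 3.86; fold change = 2^-3.86 = 0.069
Myc6 has the largest |ΔΔCt| = 4.15.

0.056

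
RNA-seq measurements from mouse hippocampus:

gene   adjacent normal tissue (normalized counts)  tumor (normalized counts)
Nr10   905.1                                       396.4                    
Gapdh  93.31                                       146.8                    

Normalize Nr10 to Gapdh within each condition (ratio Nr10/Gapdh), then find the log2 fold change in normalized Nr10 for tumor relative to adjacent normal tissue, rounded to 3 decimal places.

Nr10/Gapdh (adjacent normal tissue) = 905.1 / 93.31 = 9.6999
Nr10/Gapdh (tumor) = 396.4 / 146.8 = 2.7003
Fold change = 2.7003 / 9.6999 = 0.2784
log2(0.2784) = -1.8449

-1.845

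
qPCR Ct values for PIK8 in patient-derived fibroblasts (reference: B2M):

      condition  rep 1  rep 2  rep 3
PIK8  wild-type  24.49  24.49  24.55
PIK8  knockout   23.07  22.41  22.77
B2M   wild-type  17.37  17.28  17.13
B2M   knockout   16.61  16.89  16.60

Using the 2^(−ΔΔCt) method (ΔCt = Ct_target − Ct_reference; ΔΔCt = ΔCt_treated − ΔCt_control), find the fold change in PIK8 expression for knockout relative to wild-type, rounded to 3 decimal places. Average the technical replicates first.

2.297

Mean Ct: PIK8 wild-type 24.510; PIK8 knockout 22.750; B2M wild-type 17.260; B2M knockout 16.700
ΔCt(wild-type) = 24.510 − 17.260 = 7.250
ΔCt(knockout) = 22.750 − 16.700 = 6.050
ΔΔCt = 6.050 − 7.250 = -1.200
Fold change = 2^(−(-1.200)) = 2^1.200 = 2.2974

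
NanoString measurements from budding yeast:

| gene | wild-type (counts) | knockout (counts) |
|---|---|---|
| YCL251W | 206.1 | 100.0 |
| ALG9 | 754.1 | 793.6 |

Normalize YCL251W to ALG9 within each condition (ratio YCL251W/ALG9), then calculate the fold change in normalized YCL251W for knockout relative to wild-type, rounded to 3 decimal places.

0.461

YCL251W/ALG9 (wild-type) = 206.1 / 754.1 = 0.27331
YCL251W/ALG9 (knockout) = 100.0 / 793.6 = 0.12601
Fold change = 0.12601 / 0.27331 = 0.4611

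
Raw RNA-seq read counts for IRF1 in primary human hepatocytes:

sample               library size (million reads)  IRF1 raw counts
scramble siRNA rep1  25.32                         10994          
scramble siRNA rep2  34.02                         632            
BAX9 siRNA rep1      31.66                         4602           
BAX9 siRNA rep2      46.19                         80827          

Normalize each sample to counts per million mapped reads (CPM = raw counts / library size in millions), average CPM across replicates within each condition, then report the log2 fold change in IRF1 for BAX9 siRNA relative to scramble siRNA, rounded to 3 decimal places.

CPM(scramble siRNA rep1) = 10994 / 25.32 = 434.2022
CPM(scramble siRNA rep2) = 632 / 34.02 = 18.5773
CPM(BAX9 siRNA rep1) = 4602 / 31.66 = 145.3569
CPM(BAX9 siRNA rep2) = 80827 / 46.19 = 1749.8809
mean CPM(scramble siRNA) = 226.3898; mean CPM(BAX9 siRNA) = 947.6189
Fold change = 947.6189 / 226.3898 = 4.18579
log2(4.18579) = 2.0655

2.065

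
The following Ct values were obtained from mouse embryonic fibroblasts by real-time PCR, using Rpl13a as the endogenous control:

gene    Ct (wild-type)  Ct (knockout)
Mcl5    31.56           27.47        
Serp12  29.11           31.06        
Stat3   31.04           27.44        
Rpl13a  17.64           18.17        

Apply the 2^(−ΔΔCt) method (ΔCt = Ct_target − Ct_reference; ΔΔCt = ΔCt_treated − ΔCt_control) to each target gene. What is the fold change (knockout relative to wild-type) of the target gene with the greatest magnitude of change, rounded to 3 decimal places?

Mcl5: ΔΔCt = (27.47−18.17) − (31.56−17.64) = 9.30 − 13.92 = -4.62; fold change = 2^4.62 = 24.590
Serp12: ΔΔCt = (31.06−18.17) − (29.11−17.64) = 12.89 − 11.47 = 1.42; fold change = 2^-1.42 = 0.374
Stat3: ΔΔCt = (27.44−18.17) − (31.04−17.64) = 9.27 − 13.40 = -4.13; fold change = 2^4.13 = 17.509
Mcl5 has the largest |ΔΔCt| = 4.62.

24.590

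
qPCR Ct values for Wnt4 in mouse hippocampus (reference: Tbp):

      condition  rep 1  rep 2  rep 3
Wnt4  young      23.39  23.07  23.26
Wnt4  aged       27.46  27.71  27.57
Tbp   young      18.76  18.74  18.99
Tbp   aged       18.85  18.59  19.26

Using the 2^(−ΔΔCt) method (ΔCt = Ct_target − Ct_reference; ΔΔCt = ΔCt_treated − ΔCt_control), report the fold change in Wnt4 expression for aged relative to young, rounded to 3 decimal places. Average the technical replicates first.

Mean Ct: Wnt4 young 23.240; Wnt4 aged 27.580; Tbp young 18.830; Tbp aged 18.900
ΔCt(young) = 23.240 − 18.830 = 4.410
ΔCt(aged) = 27.580 − 18.900 = 8.680
ΔΔCt = 8.680 − 4.410 = 4.270
Fold change = 2^(−4.270) = 0.0518

0.052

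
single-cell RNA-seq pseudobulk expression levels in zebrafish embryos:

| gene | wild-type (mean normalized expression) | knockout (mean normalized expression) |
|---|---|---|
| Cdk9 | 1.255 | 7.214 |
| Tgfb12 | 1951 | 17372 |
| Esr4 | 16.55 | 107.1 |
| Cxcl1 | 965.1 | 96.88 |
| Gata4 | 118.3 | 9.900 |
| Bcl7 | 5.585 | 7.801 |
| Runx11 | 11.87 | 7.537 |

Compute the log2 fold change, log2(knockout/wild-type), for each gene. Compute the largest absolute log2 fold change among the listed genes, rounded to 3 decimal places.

log2(7.214/1.255) = 2.523  (Cdk9)
log2(17372/1951) = 3.154  (Tgfb12)
log2(107.1/16.55) = 2.694  (Esr4)
log2(96.88/965.1) = -3.316  (Cxcl1)
log2(9.900/118.3) = -3.579  (Gata4)
log2(7.801/5.585) = 0.482  (Bcl7)
log2(7.537/11.87) = -0.655  (Runx11)
The largest magnitude belongs to Gata4.

3.579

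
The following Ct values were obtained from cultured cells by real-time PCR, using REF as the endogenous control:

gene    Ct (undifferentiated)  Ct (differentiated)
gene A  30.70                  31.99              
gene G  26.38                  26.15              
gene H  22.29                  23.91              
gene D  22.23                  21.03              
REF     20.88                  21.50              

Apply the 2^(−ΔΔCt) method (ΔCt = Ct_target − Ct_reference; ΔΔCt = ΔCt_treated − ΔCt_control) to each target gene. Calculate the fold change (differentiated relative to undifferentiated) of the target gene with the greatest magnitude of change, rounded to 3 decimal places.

3.531

gene A: ΔΔCt = (31.99−21.50) − (30.70−20.88) = 10.49 − 9.82 = 0.67; fold change = 2^-0.67 = 0.629
gene G: ΔΔCt = (26.15−21.50) − (26.38−20.88) = 4.65 − 5.50 = -0.85; fold change = 2^0.85 = 1.803
gene H: ΔΔCt = (23.91−21.50) − (22.29−20.88) = 2.41 − 1.41 = 1.00; fold change = 2^-1.00 = 0.500
gene D: ΔΔCt = (21.03−21.50) − (22.23−20.88) = -0.47 − 1.35 = -1.82; fold change = 2^1.82 = 3.531
gene D has the largest |ΔΔCt| = 1.82.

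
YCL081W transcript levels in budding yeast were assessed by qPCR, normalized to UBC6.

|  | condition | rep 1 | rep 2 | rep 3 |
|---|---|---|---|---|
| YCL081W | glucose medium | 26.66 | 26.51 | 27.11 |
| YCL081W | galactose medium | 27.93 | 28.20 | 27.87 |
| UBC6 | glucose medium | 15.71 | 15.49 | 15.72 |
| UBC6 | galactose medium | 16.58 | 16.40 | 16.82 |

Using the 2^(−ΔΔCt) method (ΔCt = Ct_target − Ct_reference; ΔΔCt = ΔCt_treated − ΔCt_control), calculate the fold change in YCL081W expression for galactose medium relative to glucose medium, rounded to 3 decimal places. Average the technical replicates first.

0.824

Mean Ct: YCL081W glucose medium 26.760; YCL081W galactose medium 28.000; UBC6 glucose medium 15.640; UBC6 galactose medium 16.600
ΔCt(glucose medium) = 26.760 − 15.640 = 11.120
ΔCt(galactose medium) = 28.000 − 16.600 = 11.400
ΔΔCt = 11.400 − 11.120 = 0.280
Fold change = 2^(−0.280) = 0.8236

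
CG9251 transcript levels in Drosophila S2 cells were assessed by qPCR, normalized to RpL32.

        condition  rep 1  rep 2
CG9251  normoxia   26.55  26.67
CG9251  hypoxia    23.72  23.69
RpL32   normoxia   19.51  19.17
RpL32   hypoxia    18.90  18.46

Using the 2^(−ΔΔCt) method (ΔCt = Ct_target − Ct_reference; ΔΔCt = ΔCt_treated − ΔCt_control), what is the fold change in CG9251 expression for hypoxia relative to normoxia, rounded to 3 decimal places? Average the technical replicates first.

4.740

Mean Ct: CG9251 normoxia 26.610; CG9251 hypoxia 23.705; RpL32 normoxia 19.340; RpL32 hypoxia 18.680
ΔCt(normoxia) = 26.610 − 19.340 = 7.270
ΔCt(hypoxia) = 23.705 − 18.680 = 5.025
ΔΔCt = 5.025 − 7.270 = -2.245
Fold change = 2^(−(-2.245)) = 2^2.245 = 4.7404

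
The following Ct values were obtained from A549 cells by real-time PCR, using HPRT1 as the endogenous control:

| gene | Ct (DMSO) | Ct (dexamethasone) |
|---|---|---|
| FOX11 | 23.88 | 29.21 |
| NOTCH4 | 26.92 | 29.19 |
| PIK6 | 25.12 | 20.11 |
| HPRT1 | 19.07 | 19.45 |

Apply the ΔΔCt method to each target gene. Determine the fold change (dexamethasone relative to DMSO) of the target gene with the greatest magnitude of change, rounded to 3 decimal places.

FOX11: ΔΔCt = (29.21−19.45) − (23.88−19.07) = 9.76 − 4.81 = 4.95; fold change = 2^-4.95 = 0.032
NOTCH4: ΔΔCt = (29.19−19.45) − (26.92−19.07) = 9.74 − 7.85 = 1.89; fold change = 2^-1.89 = 0.270
PIK6: ΔΔCt = (20.11−19.45) − (25.12−19.07) = 0.66 − 6.05 = -5.39; fold change = 2^5.39 = 41.933
PIK6 has the largest |ΔΔCt| = 5.39.

41.933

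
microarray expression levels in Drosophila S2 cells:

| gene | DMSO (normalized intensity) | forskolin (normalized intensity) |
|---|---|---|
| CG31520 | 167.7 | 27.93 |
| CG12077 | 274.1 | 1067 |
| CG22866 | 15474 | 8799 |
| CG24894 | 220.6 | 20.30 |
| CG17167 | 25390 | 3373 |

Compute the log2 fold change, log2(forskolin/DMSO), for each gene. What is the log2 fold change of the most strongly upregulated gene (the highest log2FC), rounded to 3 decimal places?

log2(27.93/167.7) = -2.586  (CG31520)
log2(1067/274.1) = 1.961  (CG12077)
log2(8799/15474) = -0.814  (CG22866)
log2(20.30/220.6) = -3.442  (CG24894)
log2(3373/25390) = -2.912  (CG17167)
CG12077 is most strongly upregulated.

1.961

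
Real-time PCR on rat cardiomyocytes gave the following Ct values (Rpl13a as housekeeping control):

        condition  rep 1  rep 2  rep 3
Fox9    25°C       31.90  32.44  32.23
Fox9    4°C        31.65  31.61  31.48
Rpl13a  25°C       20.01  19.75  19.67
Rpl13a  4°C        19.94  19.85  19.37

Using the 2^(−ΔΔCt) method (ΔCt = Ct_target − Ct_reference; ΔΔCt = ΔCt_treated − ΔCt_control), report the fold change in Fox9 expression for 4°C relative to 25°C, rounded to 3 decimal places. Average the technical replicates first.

Mean Ct: Fox9 25°C 32.190; Fox9 4°C 31.580; Rpl13a 25°C 19.810; Rpl13a 4°C 19.720
ΔCt(25°C) = 32.190 − 19.810 = 12.380
ΔCt(4°C) = 31.580 − 19.720 = 11.860
ΔΔCt = 11.860 − 12.380 = -0.520
Fold change = 2^(−(-0.520)) = 2^0.520 = 1.4340

1.434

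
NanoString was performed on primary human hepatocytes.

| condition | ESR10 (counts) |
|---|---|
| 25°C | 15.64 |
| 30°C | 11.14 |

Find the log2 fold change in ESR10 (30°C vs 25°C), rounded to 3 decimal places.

Fold change = 11.14 / 15.64 = 0.7123
log2(0.7123) = -0.4895

-0.489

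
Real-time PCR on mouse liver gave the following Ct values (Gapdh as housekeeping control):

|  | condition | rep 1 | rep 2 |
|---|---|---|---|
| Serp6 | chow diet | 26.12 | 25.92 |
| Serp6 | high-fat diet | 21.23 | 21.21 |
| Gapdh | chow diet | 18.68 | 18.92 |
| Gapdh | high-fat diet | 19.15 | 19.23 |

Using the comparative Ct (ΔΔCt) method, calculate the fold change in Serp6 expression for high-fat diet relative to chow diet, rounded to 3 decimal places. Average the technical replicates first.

Mean Ct: Serp6 chow diet 26.020; Serp6 high-fat diet 21.220; Gapdh chow diet 18.800; Gapdh high-fat diet 19.190
ΔCt(chow diet) = 26.020 − 18.800 = 7.220
ΔCt(high-fat diet) = 21.220 − 19.190 = 2.030
ΔΔCt = 2.030 − 7.220 = -5.190
Fold change = 2^(−(-5.190)) = 2^5.190 = 36.5044

36.504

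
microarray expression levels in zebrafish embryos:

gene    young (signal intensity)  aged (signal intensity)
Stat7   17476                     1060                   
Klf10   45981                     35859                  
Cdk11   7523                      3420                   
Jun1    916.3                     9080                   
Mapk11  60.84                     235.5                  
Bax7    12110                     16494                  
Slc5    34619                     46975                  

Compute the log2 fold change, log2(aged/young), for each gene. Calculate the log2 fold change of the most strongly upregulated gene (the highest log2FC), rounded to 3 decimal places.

3.309

log2(1060/17476) = -4.043  (Stat7)
log2(35859/45981) = -0.359  (Klf10)
log2(3420/7523) = -1.137  (Cdk11)
log2(9080/916.3) = 3.309  (Jun1)
log2(235.5/60.84) = 1.953  (Mapk11)
log2(16494/12110) = 0.446  (Bax7)
log2(46975/34619) = 0.440  (Slc5)
Jun1 is most strongly upregulated.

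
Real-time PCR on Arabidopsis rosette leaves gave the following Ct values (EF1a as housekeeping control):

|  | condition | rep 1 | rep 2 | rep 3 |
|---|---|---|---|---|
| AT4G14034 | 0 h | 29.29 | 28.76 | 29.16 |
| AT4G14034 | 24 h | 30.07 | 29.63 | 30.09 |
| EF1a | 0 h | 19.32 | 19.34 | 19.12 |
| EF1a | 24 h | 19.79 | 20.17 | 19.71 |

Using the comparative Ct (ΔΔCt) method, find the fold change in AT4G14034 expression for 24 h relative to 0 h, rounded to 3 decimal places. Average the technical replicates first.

0.853

Mean Ct: AT4G14034 0 h 29.070; AT4G14034 24 h 29.930; EF1a 0 h 19.260; EF1a 24 h 19.890
ΔCt(0 h) = 29.070 − 19.260 = 9.810
ΔCt(24 h) = 29.930 − 19.890 = 10.040
ΔΔCt = 10.040 − 9.810 = 0.230
Fold change = 2^(−0.230) = 0.8526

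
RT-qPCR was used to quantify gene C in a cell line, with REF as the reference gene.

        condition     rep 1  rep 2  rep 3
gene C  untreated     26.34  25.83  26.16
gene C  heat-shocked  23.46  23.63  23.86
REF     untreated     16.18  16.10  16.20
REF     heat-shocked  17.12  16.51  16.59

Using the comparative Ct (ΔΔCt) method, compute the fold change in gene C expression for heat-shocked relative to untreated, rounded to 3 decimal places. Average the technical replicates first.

Mean Ct: gene C untreated 26.110; gene C heat-shocked 23.650; REF untreated 16.160; REF heat-shocked 16.740
ΔCt(untreated) = 26.110 − 16.160 = 9.950
ΔCt(heat-shocked) = 23.650 − 16.740 = 6.910
ΔΔCt = 6.910 − 9.950 = -3.040
Fold change = 2^(−(-3.040)) = 2^3.040 = 8.2249

8.225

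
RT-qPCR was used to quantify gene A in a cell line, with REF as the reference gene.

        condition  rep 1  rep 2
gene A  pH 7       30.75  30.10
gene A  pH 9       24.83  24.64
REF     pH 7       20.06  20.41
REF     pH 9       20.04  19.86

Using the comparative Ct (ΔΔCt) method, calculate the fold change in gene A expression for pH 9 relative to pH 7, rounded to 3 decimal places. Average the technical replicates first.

42.371

Mean Ct: gene A pH 7 30.425; gene A pH 9 24.735; REF pH 7 20.235; REF pH 9 19.950
ΔCt(pH 7) = 30.425 − 20.235 = 10.190
ΔCt(pH 9) = 24.735 − 19.950 = 4.785
ΔΔCt = 4.785 − 10.190 = -5.405
Fold change = 2^(−(-5.405)) = 2^5.405 = 42.3708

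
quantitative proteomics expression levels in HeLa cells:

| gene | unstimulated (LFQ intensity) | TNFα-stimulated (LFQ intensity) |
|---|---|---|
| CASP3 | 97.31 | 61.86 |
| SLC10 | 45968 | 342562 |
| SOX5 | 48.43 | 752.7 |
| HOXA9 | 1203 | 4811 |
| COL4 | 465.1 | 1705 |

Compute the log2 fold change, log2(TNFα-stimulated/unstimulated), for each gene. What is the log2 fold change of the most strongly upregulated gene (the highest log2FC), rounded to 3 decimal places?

log2(61.86/97.31) = -0.654  (CASP3)
log2(342562/45968) = 2.898  (SLC10)
log2(752.7/48.43) = 3.958  (SOX5)
log2(4811/1203) = 2.000  (HOXA9)
log2(1705/465.1) = 1.874  (COL4)
SOX5 is most strongly upregulated.

3.958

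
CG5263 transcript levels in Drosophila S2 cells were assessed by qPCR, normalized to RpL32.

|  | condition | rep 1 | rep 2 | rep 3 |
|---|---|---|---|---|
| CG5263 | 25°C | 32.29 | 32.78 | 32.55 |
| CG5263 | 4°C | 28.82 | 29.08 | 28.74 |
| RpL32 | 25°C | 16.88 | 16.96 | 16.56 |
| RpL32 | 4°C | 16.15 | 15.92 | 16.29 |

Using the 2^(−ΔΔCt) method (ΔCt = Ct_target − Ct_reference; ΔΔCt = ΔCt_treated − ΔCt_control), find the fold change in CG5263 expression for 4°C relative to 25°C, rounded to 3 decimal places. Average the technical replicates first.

Mean Ct: CG5263 25°C 32.540; CG5263 4°C 28.880; RpL32 25°C 16.800; RpL32 4°C 16.120
ΔCt(25°C) = 32.540 − 16.800 = 15.740
ΔCt(4°C) = 28.880 − 16.120 = 12.760
ΔΔCt = 12.760 − 15.740 = -2.980
Fold change = 2^(−(-2.980)) = 2^2.980 = 7.8899

7.890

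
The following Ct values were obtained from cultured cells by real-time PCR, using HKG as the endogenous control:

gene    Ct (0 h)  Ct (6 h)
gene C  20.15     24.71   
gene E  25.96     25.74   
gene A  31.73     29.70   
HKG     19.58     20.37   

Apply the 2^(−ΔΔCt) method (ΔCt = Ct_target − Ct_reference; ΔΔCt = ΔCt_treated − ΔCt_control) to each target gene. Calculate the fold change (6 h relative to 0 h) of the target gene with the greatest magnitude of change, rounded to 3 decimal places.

0.073

gene C: ΔΔCt = (24.71−20.37) − (20.15−19.58) = 4.34 − 0.57 = 3.77; fold change = 2^-3.77 = 0.073
gene E: ΔΔCt = (25.74−20.37) − (25.96−19.58) = 5.37 − 6.38 = -1.01; fold change = 2^1.01 = 2.014
gene A: ΔΔCt = (29.70−20.37) − (31.73−19.58) = 9.33 − 12.15 = -2.82; fold change = 2^2.82 = 7.062
gene C has the largest |ΔΔCt| = 3.77.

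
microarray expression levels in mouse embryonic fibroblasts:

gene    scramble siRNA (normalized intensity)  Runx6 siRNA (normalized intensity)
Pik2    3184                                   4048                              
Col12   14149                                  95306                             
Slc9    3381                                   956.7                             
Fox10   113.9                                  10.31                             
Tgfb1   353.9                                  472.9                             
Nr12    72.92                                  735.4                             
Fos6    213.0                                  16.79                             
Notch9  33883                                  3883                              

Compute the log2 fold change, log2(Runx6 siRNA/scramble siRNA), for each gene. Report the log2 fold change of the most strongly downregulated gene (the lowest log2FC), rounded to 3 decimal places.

log2(4048/3184) = 0.346  (Pik2)
log2(95306/14149) = 2.752  (Col12)
log2(956.7/3381) = -1.821  (Slc9)
log2(10.31/113.9) = -3.466  (Fox10)
log2(472.9/353.9) = 0.418  (Tgfb1)
log2(735.4/72.92) = 3.334  (Nr12)
log2(16.79/213.0) = -3.665  (Fos6)
log2(3883/33883) = -3.125  (Notch9)
Fos6 is most strongly downregulated.

-3.665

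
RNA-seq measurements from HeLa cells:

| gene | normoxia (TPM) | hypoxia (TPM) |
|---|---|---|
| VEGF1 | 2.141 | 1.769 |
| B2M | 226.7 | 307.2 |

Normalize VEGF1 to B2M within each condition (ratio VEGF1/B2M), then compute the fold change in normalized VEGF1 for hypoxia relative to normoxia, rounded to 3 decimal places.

0.610

VEGF1/B2M (normoxia) = 2.141 / 226.7 = 0.0094442
VEGF1/B2M (hypoxia) = 1.769 / 307.2 = 0.0057585
Fold change = 0.0057585 / 0.0094442 = 0.6097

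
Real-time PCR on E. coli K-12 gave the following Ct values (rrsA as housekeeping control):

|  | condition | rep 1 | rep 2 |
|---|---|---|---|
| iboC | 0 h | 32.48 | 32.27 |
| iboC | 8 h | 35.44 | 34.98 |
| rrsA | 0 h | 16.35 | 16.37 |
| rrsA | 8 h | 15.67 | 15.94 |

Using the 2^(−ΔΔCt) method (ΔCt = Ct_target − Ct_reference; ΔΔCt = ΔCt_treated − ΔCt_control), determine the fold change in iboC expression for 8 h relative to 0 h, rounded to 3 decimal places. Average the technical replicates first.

0.095

Mean Ct: iboC 0 h 32.375; iboC 8 h 35.210; rrsA 0 h 16.360; rrsA 8 h 15.805
ΔCt(0 h) = 32.375 − 16.360 = 16.015
ΔCt(8 h) = 35.210 − 15.805 = 19.405
ΔΔCt = 19.405 − 16.015 = 3.390
Fold change = 2^(−3.390) = 0.0954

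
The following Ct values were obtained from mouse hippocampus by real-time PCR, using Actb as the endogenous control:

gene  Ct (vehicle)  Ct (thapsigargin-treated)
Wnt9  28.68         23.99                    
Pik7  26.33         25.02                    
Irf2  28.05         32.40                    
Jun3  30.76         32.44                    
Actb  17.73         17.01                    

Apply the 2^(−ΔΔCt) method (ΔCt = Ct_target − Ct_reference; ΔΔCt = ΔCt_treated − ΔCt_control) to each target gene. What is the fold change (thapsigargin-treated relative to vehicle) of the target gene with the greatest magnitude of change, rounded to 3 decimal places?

Wnt9: ΔΔCt = (23.99−17.01) − (28.68−17.73) = 6.98 − 10.95 = -3.97; fold change = 2^3.97 = 15.671
Pik7: ΔΔCt = (25.02−17.01) − (26.33−17.73) = 8.01 − 8.60 = -0.59; fold change = 2^0.59 = 1.505
Irf2: ΔΔCt = (32.40−17.01) − (28.05−17.73) = 15.39 − 10.32 = 5.07; fold change = 2^-5.07 = 0.030
Jun3: ΔΔCt = (32.44−17.01) − (30.76−17.73) = 15.43 − 13.03 = 2.40; fold change = 2^-2.40 = 0.189
Irf2 has the largest |ΔΔCt| = 5.07.

0.030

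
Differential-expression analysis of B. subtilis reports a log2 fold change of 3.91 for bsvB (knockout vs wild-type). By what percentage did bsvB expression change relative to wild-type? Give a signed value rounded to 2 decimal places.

1403.24%

Fold change = 2^(3.91) = 15.0324
Percent change = (FC − 1) × 100% = (15.0324 − 1) × 100 = 1403.24%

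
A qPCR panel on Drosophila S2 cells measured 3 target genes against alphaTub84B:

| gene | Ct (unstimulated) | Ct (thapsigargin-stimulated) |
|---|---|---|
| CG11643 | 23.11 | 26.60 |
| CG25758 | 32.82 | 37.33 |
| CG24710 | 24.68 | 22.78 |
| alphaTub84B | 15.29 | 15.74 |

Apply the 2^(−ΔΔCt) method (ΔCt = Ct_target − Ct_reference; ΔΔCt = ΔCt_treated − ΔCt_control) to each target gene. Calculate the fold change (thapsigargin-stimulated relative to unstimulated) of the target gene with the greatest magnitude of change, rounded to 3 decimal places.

CG11643: ΔΔCt = (26.60−15.74) − (23.11−15.29) = 10.86 − 7.82 = 3.04; fold change = 2^-3.04 = 0.122
CG25758: ΔΔCt = (37.33−15.74) − (32.82−15.29) = 21.59 − 17.53 = 4.06; fold change = 2^-4.06 = 0.060
CG24710: ΔΔCt = (22.78−15.74) − (24.68−15.29) = 7.04 − 9.39 = -2.35; fold change = 2^2.35 = 5.098
CG25758 has the largest |ΔΔCt| = 4.06.

0.060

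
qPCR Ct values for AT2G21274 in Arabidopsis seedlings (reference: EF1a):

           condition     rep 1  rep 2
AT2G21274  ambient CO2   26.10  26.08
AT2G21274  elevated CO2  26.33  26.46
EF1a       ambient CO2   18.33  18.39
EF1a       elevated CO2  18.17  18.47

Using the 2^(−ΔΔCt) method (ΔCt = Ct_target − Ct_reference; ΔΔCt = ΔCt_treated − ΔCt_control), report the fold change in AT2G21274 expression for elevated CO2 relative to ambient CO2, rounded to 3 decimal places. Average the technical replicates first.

0.787

Mean Ct: AT2G21274 ambient CO2 26.090; AT2G21274 elevated CO2 26.395; EF1a ambient CO2 18.360; EF1a elevated CO2 18.320
ΔCt(ambient CO2) = 26.090 − 18.360 = 7.730
ΔCt(elevated CO2) = 26.395 − 18.320 = 8.075
ΔΔCt = 8.075 − 7.730 = 0.345
Fold change = 2^(−0.345) = 0.7873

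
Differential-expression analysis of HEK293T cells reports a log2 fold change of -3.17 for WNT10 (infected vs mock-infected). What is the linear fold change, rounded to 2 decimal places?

0.11

Fold change = 2^(-3.17) = 0.111
That is, WNT10 drops to 11.1% of the mock-infected level.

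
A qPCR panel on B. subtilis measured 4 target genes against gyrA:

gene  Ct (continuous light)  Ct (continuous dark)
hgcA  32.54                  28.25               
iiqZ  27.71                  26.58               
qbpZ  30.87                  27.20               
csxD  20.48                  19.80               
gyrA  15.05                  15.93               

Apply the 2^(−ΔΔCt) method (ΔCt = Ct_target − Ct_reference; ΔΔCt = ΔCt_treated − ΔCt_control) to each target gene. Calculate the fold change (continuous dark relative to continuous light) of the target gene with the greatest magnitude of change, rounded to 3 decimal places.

hgcA: ΔΔCt = (28.25−15.93) − (32.54−15.05) = 12.32 − 17.49 = -5.17; fold change = 2^5.17 = 36.002
iiqZ: ΔΔCt = (26.58−15.93) − (27.71−15.05) = 10.65 − 12.66 = -2.01; fold change = 2^2.01 = 4.028
qbpZ: ΔΔCt = (27.20−15.93) − (30.87−15.05) = 11.27 − 15.82 = -4.55; fold change = 2^4.55 = 23.425
csxD: ΔΔCt = (19.80−15.93) − (20.48−15.05) = 3.87 − 5.43 = -1.56; fold change = 2^1.56 = 2.949
hgcA has the largest |ΔΔCt| = 5.17.

36.002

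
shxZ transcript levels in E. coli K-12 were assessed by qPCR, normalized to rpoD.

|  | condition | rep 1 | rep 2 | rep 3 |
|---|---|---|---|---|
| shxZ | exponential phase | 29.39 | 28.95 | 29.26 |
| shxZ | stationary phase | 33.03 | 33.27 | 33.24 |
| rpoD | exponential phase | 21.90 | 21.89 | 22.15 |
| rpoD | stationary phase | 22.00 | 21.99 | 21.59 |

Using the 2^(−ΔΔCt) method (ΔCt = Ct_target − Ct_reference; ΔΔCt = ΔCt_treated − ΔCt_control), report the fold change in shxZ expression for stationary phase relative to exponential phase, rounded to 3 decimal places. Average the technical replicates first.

0.058

Mean Ct: shxZ exponential phase 29.200; shxZ stationary phase 33.180; rpoD exponential phase 21.980; rpoD stationary phase 21.860
ΔCt(exponential phase) = 29.200 − 21.980 = 7.220
ΔCt(stationary phase) = 33.180 − 21.860 = 11.320
ΔΔCt = 11.320 − 7.220 = 4.100
Fold change = 2^(−4.100) = 0.0583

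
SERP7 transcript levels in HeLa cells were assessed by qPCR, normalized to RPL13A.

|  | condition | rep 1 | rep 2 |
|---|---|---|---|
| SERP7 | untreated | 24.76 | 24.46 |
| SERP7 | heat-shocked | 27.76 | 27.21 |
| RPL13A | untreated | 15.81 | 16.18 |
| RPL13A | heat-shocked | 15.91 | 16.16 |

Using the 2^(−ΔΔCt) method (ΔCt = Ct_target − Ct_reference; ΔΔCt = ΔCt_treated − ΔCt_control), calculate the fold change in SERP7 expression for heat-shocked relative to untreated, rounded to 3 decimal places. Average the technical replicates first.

0.140

Mean Ct: SERP7 untreated 24.610; SERP7 heat-shocked 27.485; RPL13A untreated 15.995; RPL13A heat-shocked 16.035
ΔCt(untreated) = 24.610 − 15.995 = 8.615
ΔCt(heat-shocked) = 27.485 − 16.035 = 11.450
ΔΔCt = 11.450 − 8.615 = 2.835
Fold change = 2^(−2.835) = 0.1401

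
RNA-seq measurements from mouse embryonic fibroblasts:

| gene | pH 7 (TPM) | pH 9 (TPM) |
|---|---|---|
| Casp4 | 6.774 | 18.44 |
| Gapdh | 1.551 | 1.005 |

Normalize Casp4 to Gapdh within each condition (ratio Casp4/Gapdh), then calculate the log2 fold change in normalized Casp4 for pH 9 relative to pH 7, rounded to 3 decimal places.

2.071

Casp4/Gapdh (pH 7) = 6.774 / 1.551 = 4.3675
Casp4/Gapdh (pH 9) = 18.44 / 1.005 = 18.348
Fold change = 18.348 / 4.3675 = 4.2011
log2(4.2011) = 2.0708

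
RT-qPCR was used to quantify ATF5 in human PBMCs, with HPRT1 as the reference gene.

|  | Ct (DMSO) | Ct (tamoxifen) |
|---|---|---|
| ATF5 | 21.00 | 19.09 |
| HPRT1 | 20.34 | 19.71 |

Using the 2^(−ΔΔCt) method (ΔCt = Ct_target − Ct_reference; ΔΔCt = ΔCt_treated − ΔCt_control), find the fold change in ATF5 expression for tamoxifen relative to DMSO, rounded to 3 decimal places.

2.428

ΔCt(DMSO) = 21.000 − 20.340 = 0.660
ΔCt(tamoxifen) = 19.090 − 19.710 = -0.620
ΔΔCt = -0.620 − 0.660 = -1.280
Fold change = 2^(−(-1.280)) = 2^1.280 = 2.4284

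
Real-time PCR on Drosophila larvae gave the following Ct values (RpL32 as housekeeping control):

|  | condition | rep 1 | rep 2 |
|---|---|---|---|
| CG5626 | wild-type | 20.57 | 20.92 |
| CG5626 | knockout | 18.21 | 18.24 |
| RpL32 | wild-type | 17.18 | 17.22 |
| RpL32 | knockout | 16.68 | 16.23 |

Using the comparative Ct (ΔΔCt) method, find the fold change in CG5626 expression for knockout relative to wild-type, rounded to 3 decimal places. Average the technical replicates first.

Mean Ct: CG5626 wild-type 20.745; CG5626 knockout 18.225; RpL32 wild-type 17.200; RpL32 knockout 16.455
ΔCt(wild-type) = 20.745 − 17.200 = 3.545
ΔCt(knockout) = 18.225 − 16.455 = 1.770
ΔΔCt = 1.770 − 3.545 = -1.775
Fold change = 2^(−(-1.775)) = 2^1.775 = 3.4224

3.422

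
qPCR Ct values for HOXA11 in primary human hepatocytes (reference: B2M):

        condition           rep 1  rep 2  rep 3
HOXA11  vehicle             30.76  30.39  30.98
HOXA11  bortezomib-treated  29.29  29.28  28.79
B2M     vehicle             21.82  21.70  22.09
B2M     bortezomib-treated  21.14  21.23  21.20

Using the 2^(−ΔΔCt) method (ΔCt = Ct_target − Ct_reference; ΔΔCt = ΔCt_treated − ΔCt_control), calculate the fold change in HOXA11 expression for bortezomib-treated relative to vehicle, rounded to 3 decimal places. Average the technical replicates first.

Mean Ct: HOXA11 vehicle 30.710; HOXA11 bortezomib-treated 29.120; B2M vehicle 21.870; B2M bortezomib-treated 21.190
ΔCt(vehicle) = 30.710 − 21.870 = 8.840
ΔCt(bortezomib-treated) = 29.120 − 21.190 = 7.930
ΔΔCt = 7.930 − 8.840 = -0.910
Fold change = 2^(−(-0.910)) = 2^0.910 = 1.8790

1.879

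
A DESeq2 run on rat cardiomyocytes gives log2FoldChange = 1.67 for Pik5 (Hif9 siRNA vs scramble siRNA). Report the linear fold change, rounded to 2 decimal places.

Fold change = 2^(1.67) = 3.182

3.18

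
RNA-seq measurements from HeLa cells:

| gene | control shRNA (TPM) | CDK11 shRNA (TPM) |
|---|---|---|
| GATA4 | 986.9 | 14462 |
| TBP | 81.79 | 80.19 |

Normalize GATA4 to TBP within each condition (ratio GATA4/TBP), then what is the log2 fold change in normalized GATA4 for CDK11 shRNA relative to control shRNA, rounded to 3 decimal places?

GATA4/TBP (control shRNA) = 986.9 / 81.79 = 12.066
GATA4/TBP (CDK11 shRNA) = 14462 / 80.19 = 180.35
Fold change = 180.35 / 12.066 = 14.9464
log2(14.9464) = 3.9017

3.902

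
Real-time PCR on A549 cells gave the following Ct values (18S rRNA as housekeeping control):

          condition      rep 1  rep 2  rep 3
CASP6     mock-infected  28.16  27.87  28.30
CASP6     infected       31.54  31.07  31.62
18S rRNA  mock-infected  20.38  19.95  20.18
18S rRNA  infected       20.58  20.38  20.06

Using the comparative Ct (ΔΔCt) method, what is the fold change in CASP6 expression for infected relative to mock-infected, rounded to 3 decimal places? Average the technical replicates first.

Mean Ct: CASP6 mock-infected 28.110; CASP6 infected 31.410; 18S rRNA mock-infected 20.170; 18S rRNA infected 20.340
ΔCt(mock-infected) = 28.110 − 20.170 = 7.940
ΔCt(infected) = 31.410 − 20.340 = 11.070
ΔΔCt = 11.070 − 7.940 = 3.130
Fold change = 2^(−3.130) = 0.1142

0.114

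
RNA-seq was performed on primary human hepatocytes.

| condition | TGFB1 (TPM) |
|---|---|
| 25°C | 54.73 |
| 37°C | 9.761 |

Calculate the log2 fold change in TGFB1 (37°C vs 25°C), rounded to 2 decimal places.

-2.49

Fold change = 9.761 / 54.73 = 0.1783
log2(0.1783) = -2.487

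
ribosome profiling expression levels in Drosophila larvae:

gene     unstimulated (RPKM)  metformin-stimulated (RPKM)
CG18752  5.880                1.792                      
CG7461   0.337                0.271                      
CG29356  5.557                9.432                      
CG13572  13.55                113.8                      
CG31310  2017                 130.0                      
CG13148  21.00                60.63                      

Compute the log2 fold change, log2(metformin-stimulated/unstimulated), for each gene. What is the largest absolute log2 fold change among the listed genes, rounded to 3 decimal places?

log2(1.792/5.880) = -1.714  (CG18752)
log2(0.271/0.337) = -0.314  (CG7461)
log2(9.432/5.557) = 0.763  (CG29356)
log2(113.8/13.55) = 3.070  (CG13572)
log2(130.0/2017) = -3.956  (CG31310)
log2(60.63/21.00) = 1.530  (CG13148)
The largest magnitude belongs to CG31310.

3.956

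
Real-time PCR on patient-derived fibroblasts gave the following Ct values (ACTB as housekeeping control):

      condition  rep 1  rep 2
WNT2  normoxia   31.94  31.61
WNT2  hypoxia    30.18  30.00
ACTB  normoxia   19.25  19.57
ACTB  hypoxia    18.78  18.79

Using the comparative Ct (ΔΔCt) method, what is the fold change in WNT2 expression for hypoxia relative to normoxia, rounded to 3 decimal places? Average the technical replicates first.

Mean Ct: WNT2 normoxia 31.775; WNT2 hypoxia 30.090; ACTB normoxia 19.410; ACTB hypoxia 18.785
ΔCt(normoxia) = 31.775 − 19.410 = 12.365
ΔCt(hypoxia) = 30.090 − 18.785 = 11.305
ΔΔCt = 11.305 − 12.365 = -1.060
Fold change = 2^(−(-1.060)) = 2^1.060 = 2.0849

2.085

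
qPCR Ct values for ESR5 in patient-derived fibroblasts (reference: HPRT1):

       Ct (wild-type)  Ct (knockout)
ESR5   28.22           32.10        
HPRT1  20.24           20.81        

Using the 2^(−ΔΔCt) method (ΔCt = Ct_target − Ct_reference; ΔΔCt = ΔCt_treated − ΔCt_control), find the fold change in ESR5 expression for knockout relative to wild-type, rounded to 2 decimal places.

ΔCt(wild-type) = 28.220 − 20.240 = 7.980
ΔCt(knockout) = 32.100 − 20.810 = 11.290
ΔΔCt = 11.290 − 7.980 = 3.310
Fold change = 2^(−3.310) = 0.101

0.10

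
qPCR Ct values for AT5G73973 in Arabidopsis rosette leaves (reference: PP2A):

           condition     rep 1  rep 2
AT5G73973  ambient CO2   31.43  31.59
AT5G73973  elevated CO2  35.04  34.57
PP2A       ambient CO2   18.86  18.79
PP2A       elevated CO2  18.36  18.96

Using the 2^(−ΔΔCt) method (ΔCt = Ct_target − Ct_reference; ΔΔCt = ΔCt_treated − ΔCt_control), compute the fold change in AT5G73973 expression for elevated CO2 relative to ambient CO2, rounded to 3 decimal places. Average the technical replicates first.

Mean Ct: AT5G73973 ambient CO2 31.510; AT5G73973 elevated CO2 34.805; PP2A ambient CO2 18.825; PP2A elevated CO2 18.660
ΔCt(ambient CO2) = 31.510 − 18.825 = 12.685
ΔCt(elevated CO2) = 34.805 − 18.660 = 16.145
ΔΔCt = 16.145 − 12.685 = 3.460
Fold change = 2^(−3.460) = 0.0909

0.091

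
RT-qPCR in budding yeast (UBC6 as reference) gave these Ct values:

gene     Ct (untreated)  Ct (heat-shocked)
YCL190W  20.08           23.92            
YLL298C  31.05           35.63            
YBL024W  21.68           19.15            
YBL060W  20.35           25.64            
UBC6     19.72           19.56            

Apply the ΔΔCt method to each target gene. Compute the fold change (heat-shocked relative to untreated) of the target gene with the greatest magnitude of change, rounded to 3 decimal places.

0.023

YCL190W: ΔΔCt = (23.92−19.56) − (20.08−19.72) = 4.36 − 0.36 = 4.00; fold change = 2^-4.00 = 0.062
YLL298C: ΔΔCt = (35.63−19.56) − (31.05−19.72) = 16.07 − 11.33 = 4.74; fold change = 2^-4.74 = 0.037
YBL024W: ΔΔCt = (19.15−19.56) − (21.68−19.72) = -0.41 − 1.96 = -2.37; fold change = 2^2.37 = 5.169
YBL060W: ΔΔCt = (25.64−19.56) − (20.35−19.72) = 6.08 − 0.63 = 5.45; fold change = 2^-5.45 = 0.023
YBL060W has the largest |ΔΔCt| = 5.45.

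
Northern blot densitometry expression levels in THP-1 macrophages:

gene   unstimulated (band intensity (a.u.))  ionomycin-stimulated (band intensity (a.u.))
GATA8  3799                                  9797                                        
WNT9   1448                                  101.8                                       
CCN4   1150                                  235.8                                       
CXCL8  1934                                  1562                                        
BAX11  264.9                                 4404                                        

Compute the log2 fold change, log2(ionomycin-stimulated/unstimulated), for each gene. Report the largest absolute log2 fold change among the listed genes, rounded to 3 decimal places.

log2(9797/3799) = 1.367  (GATA8)
log2(101.8/1448) = -3.830  (WNT9)
log2(235.8/1150) = -2.286  (CCN4)
log2(1562/1934) = -0.308  (CXCL8)
log2(4404/264.9) = 4.055  (BAX11)
The largest magnitude belongs to BAX11.

4.055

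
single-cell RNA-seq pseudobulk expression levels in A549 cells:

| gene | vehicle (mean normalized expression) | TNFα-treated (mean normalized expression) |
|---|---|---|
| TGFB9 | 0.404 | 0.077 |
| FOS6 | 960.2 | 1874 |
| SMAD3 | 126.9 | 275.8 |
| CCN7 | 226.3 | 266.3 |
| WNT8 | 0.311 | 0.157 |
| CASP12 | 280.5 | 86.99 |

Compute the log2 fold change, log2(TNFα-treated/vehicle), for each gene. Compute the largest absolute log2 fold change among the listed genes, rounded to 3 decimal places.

2.391

log2(0.077/0.404) = -2.391  (TGFB9)
log2(1874/960.2) = 0.965  (FOS6)
log2(275.8/126.9) = 1.120  (SMAD3)
log2(266.3/226.3) = 0.235  (CCN7)
log2(0.157/0.311) = -0.986  (WNT8)
log2(86.99/280.5) = -1.689  (CASP12)
The largest magnitude belongs to TGFB9.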